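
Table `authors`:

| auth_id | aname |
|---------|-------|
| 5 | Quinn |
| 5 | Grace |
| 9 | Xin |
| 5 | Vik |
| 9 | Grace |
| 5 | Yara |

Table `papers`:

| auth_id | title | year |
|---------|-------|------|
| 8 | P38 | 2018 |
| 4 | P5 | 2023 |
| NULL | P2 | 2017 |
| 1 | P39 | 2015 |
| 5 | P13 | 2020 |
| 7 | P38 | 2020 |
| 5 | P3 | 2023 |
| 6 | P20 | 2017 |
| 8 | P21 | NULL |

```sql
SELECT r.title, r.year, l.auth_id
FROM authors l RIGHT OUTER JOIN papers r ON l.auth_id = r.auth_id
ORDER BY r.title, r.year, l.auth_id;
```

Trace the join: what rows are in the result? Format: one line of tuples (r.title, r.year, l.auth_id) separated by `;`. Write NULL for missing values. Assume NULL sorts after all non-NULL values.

(P13, 2020, 5); (P13, 2020, 5); (P13, 2020, 5); (P13, 2020, 5); (P2, 2017, NULL); (P20, 2017, NULL); (P21, NULL, NULL); (P3, 2023, 5); (P3, 2023, 5); (P3, 2023, 5); (P3, 2023, 5); (P38, 2018, NULL); (P38, 2020, NULL); (P39, 2015, NULL); (P5, 2023, NULL)

RIGHT JOIN keeps every row from `papers`; unmatched rows get NULL for `authors`'s columns.
Matching on l.auth_id = r.auth_id. A NULL in a compared column never satisfies the condition.
- l (auth_id=5) pairs with 2 row(s) of r.
- l (auth_id=5) pairs with 2 row(s) of r.
- l (auth_id=9) has no partner in r.
- l (auth_id=5) pairs with 2 row(s) of r.
- l (auth_id=9) has no partner in r.
- l (auth_id=5) pairs with 2 row(s) of r.
- plus 7 unmatched r row(s), each kept with NULL l columns.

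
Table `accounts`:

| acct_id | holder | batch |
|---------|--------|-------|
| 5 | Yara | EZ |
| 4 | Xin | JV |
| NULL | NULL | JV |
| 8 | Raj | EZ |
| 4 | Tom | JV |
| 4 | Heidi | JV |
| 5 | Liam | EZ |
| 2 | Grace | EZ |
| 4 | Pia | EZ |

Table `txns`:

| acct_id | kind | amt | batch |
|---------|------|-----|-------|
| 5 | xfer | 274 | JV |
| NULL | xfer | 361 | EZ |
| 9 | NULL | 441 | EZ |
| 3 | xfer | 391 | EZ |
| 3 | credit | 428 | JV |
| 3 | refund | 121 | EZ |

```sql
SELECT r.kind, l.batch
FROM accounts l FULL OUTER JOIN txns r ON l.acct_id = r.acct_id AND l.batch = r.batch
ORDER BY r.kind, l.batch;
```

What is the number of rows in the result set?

FULL OUTER JOIN keeps every row from both sides; unmatched rows get NULL for the other side's columns.
Matching on l.acct_id = r.acct_id AND l.batch = r.batch. A NULL in a compared column never satisfies the condition.
- acct_id=5, batch=EZ: no r row matches, row kept with r columns NULL.
- acct_id=4, batch=JV: no r row matches, row kept with r columns NULL.
- acct_id=NULL, batch=JV: no r row matches, row kept with r columns NULL.
- acct_id=8, batch=EZ: no r row matches, row kept with r columns NULL.
- acct_id=4, batch=JV: no r row matches, row kept with r columns NULL.
- acct_id=4, batch=JV: no r row matches, row kept with r columns NULL.
- acct_id=5, batch=EZ: no r row matches, row kept with r columns NULL.
- acct_id=2, batch=EZ: no r row matches, row kept with r columns NULL.
- acct_id=4, batch=EZ: no r row matches, row kept with r columns NULL.
- 6 r row(s) had no l match → kept, l columns NULL.
Total: 0 matched + 15 padded = 15 rows.

15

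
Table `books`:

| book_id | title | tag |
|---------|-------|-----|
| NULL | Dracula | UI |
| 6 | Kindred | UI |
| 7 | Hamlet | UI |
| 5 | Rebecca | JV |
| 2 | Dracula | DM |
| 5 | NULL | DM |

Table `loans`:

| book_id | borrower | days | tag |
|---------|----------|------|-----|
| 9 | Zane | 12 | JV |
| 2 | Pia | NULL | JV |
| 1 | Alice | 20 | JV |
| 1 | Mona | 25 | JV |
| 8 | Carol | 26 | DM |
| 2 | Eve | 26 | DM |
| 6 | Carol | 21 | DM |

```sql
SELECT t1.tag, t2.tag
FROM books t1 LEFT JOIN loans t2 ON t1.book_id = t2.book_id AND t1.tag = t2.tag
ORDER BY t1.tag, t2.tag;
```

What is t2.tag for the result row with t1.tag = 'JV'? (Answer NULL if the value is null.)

NULL

LEFT JOIN keeps every row from `books`; unmatched rows get NULL for `loans`'s columns.
Matching on t1.book_id = t2.book_id AND t1.tag = t2.tag. A NULL in a compared column never satisfies the condition.
- t1 row (book_id=NULL, tag=UI): no match → kept, t2 columns NULL.
- t1 row (book_id=6, tag=UI): no match → kept, t2 columns NULL.
- t1 row (book_id=7, tag=UI): no match → kept, t2 columns NULL.
- t1 row (book_id=5, tag=JV): no match → kept, t2 columns NULL.
- t1 row (book_id=2, tag=DM): matches 1 t2 row(s) → 1 output row(s).
- t1 row (book_id=5, tag=DM): no match → kept, t2 columns NULL.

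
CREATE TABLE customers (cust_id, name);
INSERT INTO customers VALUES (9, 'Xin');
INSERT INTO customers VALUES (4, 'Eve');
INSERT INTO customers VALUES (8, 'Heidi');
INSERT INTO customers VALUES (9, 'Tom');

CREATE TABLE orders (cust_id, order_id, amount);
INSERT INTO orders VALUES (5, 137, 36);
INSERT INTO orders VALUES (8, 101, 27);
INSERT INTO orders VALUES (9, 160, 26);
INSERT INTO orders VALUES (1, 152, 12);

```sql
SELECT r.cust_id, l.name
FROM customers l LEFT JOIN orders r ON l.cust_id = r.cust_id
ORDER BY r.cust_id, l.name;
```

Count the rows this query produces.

4

LEFT JOIN keeps every row from `customers`; unmatched rows get NULL for `orders`'s columns.
Matching on l.cust_id = r.cust_id.
- cust_id=9: 1 matching r row(s), so 1 row(s) emitted.
- cust_id=4: no r row matches, row kept with r columns NULL.
- cust_id=8: 1 matching r row(s), so 1 row(s) emitted.
- cust_id=9: 1 matching r row(s), so 1 row(s) emitted.
Total: 3 matched + 1 padded = 4 rows.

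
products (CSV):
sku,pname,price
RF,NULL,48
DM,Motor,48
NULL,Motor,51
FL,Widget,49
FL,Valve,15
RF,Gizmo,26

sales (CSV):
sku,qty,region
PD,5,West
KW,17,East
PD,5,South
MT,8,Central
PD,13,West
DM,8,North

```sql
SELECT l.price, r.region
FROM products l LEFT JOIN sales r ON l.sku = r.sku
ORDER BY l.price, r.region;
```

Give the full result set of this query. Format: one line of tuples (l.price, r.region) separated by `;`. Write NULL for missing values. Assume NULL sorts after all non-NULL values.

LEFT JOIN keeps every row from `products`; unmatched rows get NULL for `sales`'s columns.
Matching on l.sku = r.sku. A NULL in a compared column never satisfies the condition.
Matched pairs: 1; unmatched l rows kept: 5.

(15, NULL); (26, NULL); (48, North); (48, NULL); (49, NULL); (51, NULL)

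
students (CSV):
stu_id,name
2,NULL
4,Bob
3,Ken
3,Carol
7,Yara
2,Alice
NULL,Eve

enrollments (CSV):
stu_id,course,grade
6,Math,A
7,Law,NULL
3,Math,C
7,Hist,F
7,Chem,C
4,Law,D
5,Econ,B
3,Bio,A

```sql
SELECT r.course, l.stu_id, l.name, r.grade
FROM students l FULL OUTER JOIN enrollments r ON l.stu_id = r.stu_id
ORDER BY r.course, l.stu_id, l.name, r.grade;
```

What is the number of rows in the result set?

FULL OUTER JOIN keeps every row from both sides; unmatched rows get NULL for the other side's columns.
Matching on l.stu_id = r.stu_id. A NULL in a compared column never satisfies the condition.
Matched pairs: 8; unmatched l rows kept: 3; unmatched r rows kept: 2.
Total: 8 matched + 5 padded = 13 rows.

13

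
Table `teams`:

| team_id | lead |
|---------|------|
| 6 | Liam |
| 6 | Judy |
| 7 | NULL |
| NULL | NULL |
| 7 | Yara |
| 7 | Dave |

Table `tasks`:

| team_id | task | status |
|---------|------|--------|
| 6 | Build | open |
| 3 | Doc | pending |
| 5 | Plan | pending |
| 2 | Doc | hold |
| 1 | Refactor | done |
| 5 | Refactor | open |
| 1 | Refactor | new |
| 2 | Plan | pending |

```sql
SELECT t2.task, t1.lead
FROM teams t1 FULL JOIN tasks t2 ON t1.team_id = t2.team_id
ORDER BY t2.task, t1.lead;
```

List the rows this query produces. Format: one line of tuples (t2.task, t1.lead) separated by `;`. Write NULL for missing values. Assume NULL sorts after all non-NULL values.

(Build, Judy); (Build, Liam); (Doc, NULL); (Doc, NULL); (Plan, NULL); (Plan, NULL); (Refactor, NULL); (Refactor, NULL); (Refactor, NULL); (NULL, Dave); (NULL, Yara); (NULL, NULL); (NULL, NULL)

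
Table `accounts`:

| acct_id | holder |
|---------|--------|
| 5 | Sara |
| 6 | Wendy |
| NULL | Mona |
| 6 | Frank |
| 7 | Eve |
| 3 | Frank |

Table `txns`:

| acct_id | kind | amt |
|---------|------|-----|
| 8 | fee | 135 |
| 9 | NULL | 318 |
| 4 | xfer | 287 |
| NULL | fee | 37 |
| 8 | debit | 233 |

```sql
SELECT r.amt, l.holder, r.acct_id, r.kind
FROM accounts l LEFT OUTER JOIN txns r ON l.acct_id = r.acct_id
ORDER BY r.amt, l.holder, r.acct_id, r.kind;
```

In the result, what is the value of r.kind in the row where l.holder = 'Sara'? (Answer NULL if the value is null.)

LEFT JOIN keeps every row from `accounts`; unmatched rows get NULL for `txns`'s columns.
Matching on l.acct_id = r.acct_id. A NULL in a compared column never satisfies the condition.
- l row (acct_id=5): no match → kept, r columns NULL.
- l row (acct_id=6): no match → kept, r columns NULL.
- l row (acct_id=NULL): no match → kept, r columns NULL.
- l row (acct_id=6): no match → kept, r columns NULL.
- l row (acct_id=7): no match → kept, r columns NULL.
- l row (acct_id=3): no match → kept, r columns NULL.

NULL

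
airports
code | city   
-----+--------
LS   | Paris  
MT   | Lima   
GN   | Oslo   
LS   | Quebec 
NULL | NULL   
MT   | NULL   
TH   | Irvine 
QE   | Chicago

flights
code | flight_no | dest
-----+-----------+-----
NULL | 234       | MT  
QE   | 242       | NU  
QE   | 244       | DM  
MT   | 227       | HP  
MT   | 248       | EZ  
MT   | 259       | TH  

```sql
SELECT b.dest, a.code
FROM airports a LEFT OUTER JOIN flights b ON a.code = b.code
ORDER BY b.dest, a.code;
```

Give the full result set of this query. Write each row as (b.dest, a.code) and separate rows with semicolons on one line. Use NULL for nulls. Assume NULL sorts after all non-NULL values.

(DM, QE); (EZ, MT); (EZ, MT); (HP, MT); (HP, MT); (NU, QE); (TH, MT); (TH, MT); (NULL, GN); (NULL, LS); (NULL, LS); (NULL, TH); (NULL, NULL)

LEFT JOIN keeps every row from `airports`; unmatched rows get NULL for `flights`'s columns.
Matching on a.code = b.code. A NULL in a compared column never satisfies the condition.
Matched pairs: 8; unmatched a rows kept: 5.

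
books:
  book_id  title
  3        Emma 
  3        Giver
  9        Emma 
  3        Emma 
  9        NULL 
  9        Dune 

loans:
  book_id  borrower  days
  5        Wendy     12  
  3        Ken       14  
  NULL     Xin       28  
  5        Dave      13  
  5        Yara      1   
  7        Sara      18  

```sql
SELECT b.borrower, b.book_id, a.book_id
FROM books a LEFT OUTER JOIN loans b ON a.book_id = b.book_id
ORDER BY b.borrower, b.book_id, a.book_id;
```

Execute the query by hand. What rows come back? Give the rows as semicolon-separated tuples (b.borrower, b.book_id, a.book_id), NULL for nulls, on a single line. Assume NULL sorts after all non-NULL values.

(Ken, 3, 3); (Ken, 3, 3); (Ken, 3, 3); (NULL, NULL, 9); (NULL, NULL, 9); (NULL, NULL, 9)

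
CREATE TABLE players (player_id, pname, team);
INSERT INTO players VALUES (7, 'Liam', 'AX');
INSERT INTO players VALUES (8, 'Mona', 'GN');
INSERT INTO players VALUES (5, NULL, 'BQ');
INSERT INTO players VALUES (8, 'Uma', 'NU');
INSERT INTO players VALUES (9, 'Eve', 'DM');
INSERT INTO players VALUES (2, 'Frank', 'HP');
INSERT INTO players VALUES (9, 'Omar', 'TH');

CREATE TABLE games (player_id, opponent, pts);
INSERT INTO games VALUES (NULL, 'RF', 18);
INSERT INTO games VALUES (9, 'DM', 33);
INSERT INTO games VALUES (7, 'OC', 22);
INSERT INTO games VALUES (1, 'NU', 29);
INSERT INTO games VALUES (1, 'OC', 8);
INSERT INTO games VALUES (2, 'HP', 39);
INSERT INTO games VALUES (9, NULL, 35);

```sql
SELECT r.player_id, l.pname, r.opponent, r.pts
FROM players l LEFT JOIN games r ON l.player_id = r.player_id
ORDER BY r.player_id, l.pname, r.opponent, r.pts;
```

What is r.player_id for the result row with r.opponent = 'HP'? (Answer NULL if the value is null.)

2

LEFT JOIN keeps every row from `players`; unmatched rows get NULL for `games`'s columns.
Matching on l.player_id = r.player_id. A NULL in a compared column never satisfies the condition.
- l (player_id=7) pairs with 1 row(s) of r.
- l (player_id=8) has no partner → padded with NULL.
- l (player_id=5) has no partner → padded with NULL.
- l (player_id=8) has no partner → padded with NULL.
- l (player_id=9) pairs with 2 row(s) of r.
- l (player_id=2) pairs with 1 row(s) of r.
- l (player_id=9) pairs with 2 row(s) of r.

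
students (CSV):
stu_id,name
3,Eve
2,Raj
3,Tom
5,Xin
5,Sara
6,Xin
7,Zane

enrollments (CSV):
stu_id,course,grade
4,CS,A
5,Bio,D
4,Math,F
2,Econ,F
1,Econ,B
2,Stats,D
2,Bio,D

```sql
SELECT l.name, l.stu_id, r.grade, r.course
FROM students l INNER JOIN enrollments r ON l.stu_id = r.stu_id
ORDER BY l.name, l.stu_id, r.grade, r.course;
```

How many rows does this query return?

5

INNER JOIN keeps only pairs where the ON condition holds.
Matching on l.stu_id = r.stu_id.
- stu_id=3: no matching r row, dropped.
- stu_id=2: 3 matching r row(s), so 3 row(s) emitted.
- stu_id=3: no matching r row, dropped.
- stu_id=5: 1 matching r row(s), so 1 row(s) emitted.
- stu_id=5: 1 matching r row(s), so 1 row(s) emitted.
- stu_id=6: no matching r row, dropped.
- stu_id=7: no matching r row, dropped.
Total: 5 rows.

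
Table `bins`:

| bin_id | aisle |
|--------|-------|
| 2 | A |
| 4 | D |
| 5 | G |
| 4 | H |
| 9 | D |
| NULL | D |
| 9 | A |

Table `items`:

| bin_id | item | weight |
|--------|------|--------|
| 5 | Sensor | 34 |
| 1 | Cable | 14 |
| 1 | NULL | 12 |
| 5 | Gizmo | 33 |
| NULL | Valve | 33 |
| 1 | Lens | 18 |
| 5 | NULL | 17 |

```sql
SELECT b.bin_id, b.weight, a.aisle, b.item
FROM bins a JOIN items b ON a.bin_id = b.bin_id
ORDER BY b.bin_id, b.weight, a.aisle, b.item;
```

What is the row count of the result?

3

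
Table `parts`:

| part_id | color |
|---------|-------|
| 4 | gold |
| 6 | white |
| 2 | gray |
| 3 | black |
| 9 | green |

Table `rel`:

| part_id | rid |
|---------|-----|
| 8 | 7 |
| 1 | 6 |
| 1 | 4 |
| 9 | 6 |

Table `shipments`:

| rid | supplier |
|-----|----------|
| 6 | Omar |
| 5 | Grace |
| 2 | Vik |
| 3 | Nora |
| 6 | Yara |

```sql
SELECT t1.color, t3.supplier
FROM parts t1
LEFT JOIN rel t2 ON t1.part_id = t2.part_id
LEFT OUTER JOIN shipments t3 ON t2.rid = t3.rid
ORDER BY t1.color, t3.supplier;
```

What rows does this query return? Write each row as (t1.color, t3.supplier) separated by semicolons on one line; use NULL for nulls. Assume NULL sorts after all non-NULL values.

Joins associate left-to-right: parts LEFT JOIN rel on part_id gives 5 intermediate row(s).
Then LEFT JOIN `shipments t3` on rid: each of those 5 rows is kept; rows whose t2.rid has no match in t3 get NULL for t3's columns.

(black, NULL); (gold, NULL); (gray, NULL); (green, Omar); (green, Yara); (white, NULL)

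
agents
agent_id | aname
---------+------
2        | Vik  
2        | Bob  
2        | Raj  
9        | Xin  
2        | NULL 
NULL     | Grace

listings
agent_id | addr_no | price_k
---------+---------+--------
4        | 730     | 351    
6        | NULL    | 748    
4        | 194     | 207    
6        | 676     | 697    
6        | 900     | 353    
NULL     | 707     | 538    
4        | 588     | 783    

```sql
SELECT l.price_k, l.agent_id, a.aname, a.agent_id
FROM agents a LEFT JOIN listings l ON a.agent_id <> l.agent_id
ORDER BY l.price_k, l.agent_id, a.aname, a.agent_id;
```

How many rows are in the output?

LEFT JOIN keeps every row from `agents`; unmatched rows get NULL for `listings`'s columns.
Matching on a.agent_id <> l.agent_id. A NULL in a compared column never satisfies the condition.
Matched pairs: 30; unmatched a rows kept: 1.
Total: 30 matched + 1 padded = 31 rows.

31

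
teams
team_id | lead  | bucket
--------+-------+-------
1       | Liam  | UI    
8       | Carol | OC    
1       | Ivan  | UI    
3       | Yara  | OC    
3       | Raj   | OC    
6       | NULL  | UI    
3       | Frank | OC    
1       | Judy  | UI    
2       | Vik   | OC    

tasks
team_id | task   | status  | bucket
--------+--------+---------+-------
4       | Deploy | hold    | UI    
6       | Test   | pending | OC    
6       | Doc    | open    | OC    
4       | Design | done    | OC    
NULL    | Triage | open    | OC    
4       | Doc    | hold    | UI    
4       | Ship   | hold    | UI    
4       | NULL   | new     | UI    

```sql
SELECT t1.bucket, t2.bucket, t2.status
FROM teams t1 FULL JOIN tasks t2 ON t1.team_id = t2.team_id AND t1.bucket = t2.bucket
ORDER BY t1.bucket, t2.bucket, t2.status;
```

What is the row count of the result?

17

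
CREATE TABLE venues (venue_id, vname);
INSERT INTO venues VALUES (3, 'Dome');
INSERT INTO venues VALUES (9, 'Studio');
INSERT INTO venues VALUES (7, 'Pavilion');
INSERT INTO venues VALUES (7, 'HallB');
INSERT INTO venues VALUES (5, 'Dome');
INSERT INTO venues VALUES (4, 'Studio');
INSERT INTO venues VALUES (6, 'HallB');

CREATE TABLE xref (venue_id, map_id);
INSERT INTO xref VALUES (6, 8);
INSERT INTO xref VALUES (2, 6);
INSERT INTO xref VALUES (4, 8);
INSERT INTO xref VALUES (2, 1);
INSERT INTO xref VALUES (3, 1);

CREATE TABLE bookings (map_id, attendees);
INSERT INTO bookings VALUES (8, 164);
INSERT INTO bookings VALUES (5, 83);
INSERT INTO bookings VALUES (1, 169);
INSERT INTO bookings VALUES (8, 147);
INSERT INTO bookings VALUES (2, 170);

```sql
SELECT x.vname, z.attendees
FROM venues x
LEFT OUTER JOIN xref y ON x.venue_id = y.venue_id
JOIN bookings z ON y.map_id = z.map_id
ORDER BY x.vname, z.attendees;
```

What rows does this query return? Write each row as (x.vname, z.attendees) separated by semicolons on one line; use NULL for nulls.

(Dome, 169); (HallB, 147); (HallB, 164); (Studio, 147); (Studio, 164)

Step 1 — x LEFT JOIN y on venue_id → 7 row(s).
Then INNER JOIN `bookings z` on map_id: keep only rows whose y.map_id appears in z.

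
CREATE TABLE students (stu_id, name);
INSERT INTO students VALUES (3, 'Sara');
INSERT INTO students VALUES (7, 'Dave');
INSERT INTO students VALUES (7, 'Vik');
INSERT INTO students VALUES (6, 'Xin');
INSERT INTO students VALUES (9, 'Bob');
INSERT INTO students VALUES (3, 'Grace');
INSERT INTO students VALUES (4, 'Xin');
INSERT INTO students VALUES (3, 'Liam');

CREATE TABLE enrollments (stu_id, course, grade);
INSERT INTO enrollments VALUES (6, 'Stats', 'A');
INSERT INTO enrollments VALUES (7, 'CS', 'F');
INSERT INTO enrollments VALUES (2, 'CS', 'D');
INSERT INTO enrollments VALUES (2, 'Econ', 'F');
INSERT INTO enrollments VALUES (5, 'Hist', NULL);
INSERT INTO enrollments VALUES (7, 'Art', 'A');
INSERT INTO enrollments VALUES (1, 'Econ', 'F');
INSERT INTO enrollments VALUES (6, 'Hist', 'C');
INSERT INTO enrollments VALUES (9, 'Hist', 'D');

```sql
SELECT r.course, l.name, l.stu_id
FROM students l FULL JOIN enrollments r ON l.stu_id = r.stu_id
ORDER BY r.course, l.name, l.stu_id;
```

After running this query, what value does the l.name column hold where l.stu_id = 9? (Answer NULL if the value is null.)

Bob

FULL OUTER JOIN keeps every row from both sides; unmatched rows get NULL for the other side's columns.
Matching on l.stu_id = r.stu_id.
Matched pairs: 7; unmatched l rows kept: 4; unmatched r rows kept: 4.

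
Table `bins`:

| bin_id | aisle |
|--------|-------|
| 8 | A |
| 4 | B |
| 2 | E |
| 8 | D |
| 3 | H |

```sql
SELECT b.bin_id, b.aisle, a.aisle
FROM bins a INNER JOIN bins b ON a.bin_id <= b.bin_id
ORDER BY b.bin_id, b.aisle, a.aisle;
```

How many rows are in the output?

INNER JOIN keeps only pairs where the ON condition holds.
Matching on a.bin_id <= b.bin_id.
- a[0] bin_id=8 → 2 match(es) in b → 2 row(s).
- a[1] bin_id=4 → 3 match(es) in b → 3 row(s).
- a[2] bin_id=2 → 5 match(es) in b → 5 row(s).
- a[3] bin_id=8 → 2 match(es) in b → 2 row(s).
- a[4] bin_id=3 → 4 match(es) in b → 4 row(s).
Total: 16 rows.

16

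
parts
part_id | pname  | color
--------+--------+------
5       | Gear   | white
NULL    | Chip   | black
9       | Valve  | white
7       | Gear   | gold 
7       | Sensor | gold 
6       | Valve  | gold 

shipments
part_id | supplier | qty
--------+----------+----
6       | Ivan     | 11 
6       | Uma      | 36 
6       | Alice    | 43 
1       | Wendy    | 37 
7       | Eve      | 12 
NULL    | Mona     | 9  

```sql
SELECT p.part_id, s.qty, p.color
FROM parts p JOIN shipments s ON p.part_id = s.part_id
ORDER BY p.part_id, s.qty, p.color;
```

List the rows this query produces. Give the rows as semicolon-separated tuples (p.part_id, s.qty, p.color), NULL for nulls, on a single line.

(6, 11, gold); (6, 36, gold); (6, 43, gold); (7, 12, gold); (7, 12, gold)

INNER JOIN keeps only pairs where the ON condition holds.
Matching on p.part_id = s.part_id. A NULL in a compared column never satisfies the condition.
- p (part_id=5) has no partner → excluded.
- p (part_id=NULL) has no partner → excluded.
- p (part_id=9) has no partner → excluded.
- p (part_id=7) pairs with 1 row(s) of s.
- p (part_id=7) pairs with 1 row(s) of s.
- p (part_id=6) pairs with 3 row(s) of s.
After projecting and ordering:
p.part_id | s.qty | p.color
6 | 11 | gold
6 | 36 | gold
6 | 43 | gold
7 | 12 | gold
7 | 12 | gold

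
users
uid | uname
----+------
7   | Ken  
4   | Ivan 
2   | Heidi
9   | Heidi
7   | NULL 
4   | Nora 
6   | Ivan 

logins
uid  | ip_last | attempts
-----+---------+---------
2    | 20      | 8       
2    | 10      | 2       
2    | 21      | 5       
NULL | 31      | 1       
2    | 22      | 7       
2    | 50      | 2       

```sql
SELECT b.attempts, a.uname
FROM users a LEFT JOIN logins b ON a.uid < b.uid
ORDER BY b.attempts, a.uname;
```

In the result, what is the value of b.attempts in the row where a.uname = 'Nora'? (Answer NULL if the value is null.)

LEFT JOIN keeps every row from `users`; unmatched rows get NULL for `logins`'s columns.
Matching on a.uid < b.uid. A NULL in a compared column never satisfies the condition.
- uid=7: no b row matches, row kept with b columns NULL.
- uid=4: no b row matches, row kept with b columns NULL.
- uid=2: no b row matches, row kept with b columns NULL.
- uid=9: no b row matches, row kept with b columns NULL.
- uid=7: no b row matches, row kept with b columns NULL.
- uid=4: no b row matches, row kept with b columns NULL.
- uid=6: no b row matches, row kept with b columns NULL.

NULL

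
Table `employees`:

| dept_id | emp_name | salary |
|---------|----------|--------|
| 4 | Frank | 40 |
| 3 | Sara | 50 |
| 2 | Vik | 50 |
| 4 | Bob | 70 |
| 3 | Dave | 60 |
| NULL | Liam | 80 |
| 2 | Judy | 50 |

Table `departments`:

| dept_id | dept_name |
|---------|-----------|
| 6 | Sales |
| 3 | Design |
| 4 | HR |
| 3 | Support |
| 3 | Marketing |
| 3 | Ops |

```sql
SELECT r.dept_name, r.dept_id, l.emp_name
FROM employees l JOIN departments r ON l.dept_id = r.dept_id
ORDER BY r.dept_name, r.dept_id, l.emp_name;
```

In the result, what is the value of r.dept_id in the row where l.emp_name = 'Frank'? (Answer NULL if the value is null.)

4

INNER JOIN keeps only pairs where the ON condition holds.
Matching on l.dept_id = r.dept_id. A NULL in a compared column never satisfies the condition.
Matched pairs: 10.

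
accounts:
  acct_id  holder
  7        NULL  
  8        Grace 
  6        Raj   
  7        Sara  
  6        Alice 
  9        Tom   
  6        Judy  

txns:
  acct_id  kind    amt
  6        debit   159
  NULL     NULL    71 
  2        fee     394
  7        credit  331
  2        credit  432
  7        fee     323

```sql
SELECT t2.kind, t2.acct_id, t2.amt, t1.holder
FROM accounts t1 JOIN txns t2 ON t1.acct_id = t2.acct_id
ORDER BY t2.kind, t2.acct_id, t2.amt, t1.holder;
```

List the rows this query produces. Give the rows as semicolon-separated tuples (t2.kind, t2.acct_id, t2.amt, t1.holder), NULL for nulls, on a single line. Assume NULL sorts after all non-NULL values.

INNER JOIN keeps only pairs where the ON condition holds.
Matching on t1.acct_id = t2.acct_id. A NULL in a compared column never satisfies the condition.
- t1 row (acct_id=7): matches 2 t2 row(s) → 2 output row(s).
- t1 row (acct_id=8): no match → dropped.
- t1 row (acct_id=6): matches 1 t2 row(s) → 1 output row(s).
- t1 row (acct_id=7): matches 2 t2 row(s) → 2 output row(s).
- t1 row (acct_id=6): matches 1 t2 row(s) → 1 output row(s).
- t1 row (acct_id=9): no match → dropped.
- t1 row (acct_id=6): matches 1 t2 row(s) → 1 output row(s).
After projecting and ordering:
t2.kind | t2.acct_id | t2.amt | t1.holder
credit | 7 | 331 | Sara
credit | 7 | 331 | NULL
debit | 6 | 159 | Alice
debit | 6 | 159 | Judy
debit | 6 | 159 | Raj
fee | 7 | 323 | Sara
fee | 7 | 323 | NULL

(credit, 7, 331, Sara); (credit, 7, 331, NULL); (debit, 6, 159, Alice); (debit, 6, 159, Judy); (debit, 6, 159, Raj); (fee, 7, 323, Sara); (fee, 7, 323, NULL)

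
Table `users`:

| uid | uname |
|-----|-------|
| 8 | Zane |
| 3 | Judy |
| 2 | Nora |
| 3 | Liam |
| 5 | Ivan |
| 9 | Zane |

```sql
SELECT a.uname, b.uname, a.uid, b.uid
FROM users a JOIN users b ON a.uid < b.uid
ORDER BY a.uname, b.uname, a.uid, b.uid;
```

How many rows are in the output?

14

INNER JOIN keeps only pairs where the ON condition holds.
Matching on a.uid < b.uid.
Matched pairs: 14.
Total: 14 rows.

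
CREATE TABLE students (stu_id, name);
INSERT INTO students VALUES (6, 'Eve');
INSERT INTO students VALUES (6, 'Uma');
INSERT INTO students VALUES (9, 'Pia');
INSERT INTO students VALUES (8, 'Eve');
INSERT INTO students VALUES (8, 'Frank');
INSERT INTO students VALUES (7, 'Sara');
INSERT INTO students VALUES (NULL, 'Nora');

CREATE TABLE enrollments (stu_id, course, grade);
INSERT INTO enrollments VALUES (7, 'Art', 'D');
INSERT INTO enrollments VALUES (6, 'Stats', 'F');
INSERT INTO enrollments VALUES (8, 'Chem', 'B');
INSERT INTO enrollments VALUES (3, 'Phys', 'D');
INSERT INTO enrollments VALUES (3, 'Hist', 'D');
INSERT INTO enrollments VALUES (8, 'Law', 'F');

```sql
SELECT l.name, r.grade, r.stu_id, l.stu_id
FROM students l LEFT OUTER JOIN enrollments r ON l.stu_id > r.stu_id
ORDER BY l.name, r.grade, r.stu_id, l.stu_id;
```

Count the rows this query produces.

22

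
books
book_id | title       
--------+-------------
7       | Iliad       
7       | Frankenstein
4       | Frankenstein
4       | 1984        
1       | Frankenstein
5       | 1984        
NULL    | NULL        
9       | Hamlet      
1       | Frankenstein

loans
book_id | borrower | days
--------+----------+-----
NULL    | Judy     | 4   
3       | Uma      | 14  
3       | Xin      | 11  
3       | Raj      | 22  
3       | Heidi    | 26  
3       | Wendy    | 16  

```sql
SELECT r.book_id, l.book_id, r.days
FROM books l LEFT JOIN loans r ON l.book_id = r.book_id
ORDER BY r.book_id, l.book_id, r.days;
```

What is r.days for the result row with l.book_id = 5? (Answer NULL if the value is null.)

NULL

LEFT JOIN keeps every row from `books`; unmatched rows get NULL for `loans`'s columns.
Matching on l.book_id = r.book_id. A NULL in a compared column never satisfies the condition.
Matched pairs: 0; unmatched l rows kept: 9.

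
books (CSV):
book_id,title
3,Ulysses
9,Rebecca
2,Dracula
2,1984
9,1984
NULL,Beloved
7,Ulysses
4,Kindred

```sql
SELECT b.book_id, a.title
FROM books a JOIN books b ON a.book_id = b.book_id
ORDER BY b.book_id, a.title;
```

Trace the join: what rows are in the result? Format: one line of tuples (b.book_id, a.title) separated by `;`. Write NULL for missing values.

INNER JOIN keeps only pairs where the ON condition holds.
Matching on a.book_id = b.book_id. A NULL in a compared column never satisfies the condition.
Matched pairs: 11.

(2, 1984); (2, 1984); (2, Dracula); (2, Dracula); (3, Ulysses); (4, Kindred); (7, Ulysses); (9, 1984); (9, 1984); (9, Rebecca); (9, Rebecca)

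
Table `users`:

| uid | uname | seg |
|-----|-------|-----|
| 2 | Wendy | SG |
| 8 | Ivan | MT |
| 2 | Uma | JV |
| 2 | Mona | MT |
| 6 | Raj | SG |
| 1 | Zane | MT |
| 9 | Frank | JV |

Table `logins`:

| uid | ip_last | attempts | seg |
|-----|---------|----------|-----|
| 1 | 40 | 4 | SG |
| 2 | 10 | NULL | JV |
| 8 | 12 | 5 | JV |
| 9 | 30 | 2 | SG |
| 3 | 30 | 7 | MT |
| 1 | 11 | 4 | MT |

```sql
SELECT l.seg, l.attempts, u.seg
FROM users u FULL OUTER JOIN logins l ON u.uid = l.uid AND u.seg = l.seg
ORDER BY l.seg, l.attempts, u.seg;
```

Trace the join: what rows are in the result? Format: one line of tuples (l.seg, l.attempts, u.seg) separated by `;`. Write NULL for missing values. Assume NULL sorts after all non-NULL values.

FULL OUTER JOIN keeps every row from both sides; unmatched rows get NULL for the other side's columns.
Matching on u.uid = l.uid AND u.seg = l.seg.
- u row (uid=2, seg=SG): no match → kept, l columns NULL.
- u row (uid=8, seg=MT): no match → kept, l columns NULL.
- u row (uid=2, seg=JV): matches 1 l row(s) → 1 output row(s).
- u row (uid=2, seg=MT): no match → kept, l columns NULL.
- u row (uid=6, seg=SG): no match → kept, l columns NULL.
- u row (uid=1, seg=MT): matches 1 l row(s) → 1 output row(s).
- u row (uid=9, seg=JV): no match → kept, l columns NULL.
- 4 l row(s) had no u match → kept, u columns NULL.

(JV, 5, NULL); (JV, NULL, JV); (MT, 4, MT); (MT, 7, NULL); (SG, 2, NULL); (SG, 4, NULL); (NULL, NULL, JV); (NULL, NULL, MT); (NULL, NULL, MT); (NULL, NULL, SG); (NULL, NULL, SG)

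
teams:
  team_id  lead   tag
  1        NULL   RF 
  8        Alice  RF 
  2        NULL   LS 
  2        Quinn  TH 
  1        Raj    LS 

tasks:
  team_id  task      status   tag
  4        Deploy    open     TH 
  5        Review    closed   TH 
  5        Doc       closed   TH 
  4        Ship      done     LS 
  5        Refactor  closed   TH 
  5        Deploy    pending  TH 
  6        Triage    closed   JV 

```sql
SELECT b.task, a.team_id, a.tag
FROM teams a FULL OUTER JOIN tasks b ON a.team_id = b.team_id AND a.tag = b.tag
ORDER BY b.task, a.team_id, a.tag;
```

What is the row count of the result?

12

FULL OUTER JOIN keeps every row from both sides; unmatched rows get NULL for the other side's columns.
Matching on a.team_id = b.team_id AND a.tag = b.tag.
- a[0] team_id=1, tag=RF → no match; kept with NULLs on the b side.
- a[1] team_id=8, tag=RF → no match; kept with NULLs on the b side.
- a[2] team_id=2, tag=LS → no match; kept with NULLs on the b side.
- a[3] team_id=2, tag=TH → no match; kept with NULLs on the b side.
- a[4] team_id=1, tag=LS → no match; kept with NULLs on the b side.
- 7 b row(s) had no a match → kept, a columns NULL.
Total: 0 matched + 12 padded = 12 rows.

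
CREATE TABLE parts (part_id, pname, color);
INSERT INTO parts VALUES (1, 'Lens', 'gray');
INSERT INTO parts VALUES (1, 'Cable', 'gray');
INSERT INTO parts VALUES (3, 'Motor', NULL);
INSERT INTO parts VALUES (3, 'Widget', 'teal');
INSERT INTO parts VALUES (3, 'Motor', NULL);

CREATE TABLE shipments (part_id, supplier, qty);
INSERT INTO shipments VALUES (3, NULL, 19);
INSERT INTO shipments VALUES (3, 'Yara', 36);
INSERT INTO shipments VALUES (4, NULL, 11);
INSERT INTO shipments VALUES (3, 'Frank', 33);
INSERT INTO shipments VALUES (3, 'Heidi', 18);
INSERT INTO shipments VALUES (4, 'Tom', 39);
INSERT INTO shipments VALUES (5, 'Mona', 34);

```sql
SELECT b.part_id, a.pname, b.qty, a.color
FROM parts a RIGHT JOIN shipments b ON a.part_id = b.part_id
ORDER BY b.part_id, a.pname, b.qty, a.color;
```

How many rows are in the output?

15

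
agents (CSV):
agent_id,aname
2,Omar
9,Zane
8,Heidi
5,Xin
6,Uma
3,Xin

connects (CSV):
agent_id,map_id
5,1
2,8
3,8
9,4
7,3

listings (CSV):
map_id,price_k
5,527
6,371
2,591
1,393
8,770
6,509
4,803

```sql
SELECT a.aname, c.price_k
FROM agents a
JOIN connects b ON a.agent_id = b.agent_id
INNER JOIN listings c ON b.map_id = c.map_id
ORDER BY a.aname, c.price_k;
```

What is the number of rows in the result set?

Step 1 — a INNER JOIN b on agent_id → 4 row(s).
Then INNER JOIN `listings c` on map_id: keep only rows whose b.map_id appears in c.
Result: 4 row(s).

4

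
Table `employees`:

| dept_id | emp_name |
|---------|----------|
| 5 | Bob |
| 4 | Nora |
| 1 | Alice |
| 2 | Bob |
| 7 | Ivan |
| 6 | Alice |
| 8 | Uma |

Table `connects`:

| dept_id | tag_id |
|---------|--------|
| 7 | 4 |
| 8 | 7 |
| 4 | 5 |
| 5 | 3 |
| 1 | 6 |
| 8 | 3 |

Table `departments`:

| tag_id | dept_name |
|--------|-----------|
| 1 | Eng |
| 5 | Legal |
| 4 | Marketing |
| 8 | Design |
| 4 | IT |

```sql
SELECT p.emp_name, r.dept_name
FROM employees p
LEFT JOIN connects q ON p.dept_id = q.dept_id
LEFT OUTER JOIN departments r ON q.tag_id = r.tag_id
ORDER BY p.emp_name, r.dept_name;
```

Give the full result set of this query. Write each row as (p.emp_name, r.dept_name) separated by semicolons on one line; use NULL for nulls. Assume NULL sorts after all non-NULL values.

(Alice, NULL); (Alice, NULL); (Bob, NULL); (Bob, NULL); (Ivan, IT); (Ivan, Marketing); (Nora, Legal); (Uma, NULL); (Uma, NULL)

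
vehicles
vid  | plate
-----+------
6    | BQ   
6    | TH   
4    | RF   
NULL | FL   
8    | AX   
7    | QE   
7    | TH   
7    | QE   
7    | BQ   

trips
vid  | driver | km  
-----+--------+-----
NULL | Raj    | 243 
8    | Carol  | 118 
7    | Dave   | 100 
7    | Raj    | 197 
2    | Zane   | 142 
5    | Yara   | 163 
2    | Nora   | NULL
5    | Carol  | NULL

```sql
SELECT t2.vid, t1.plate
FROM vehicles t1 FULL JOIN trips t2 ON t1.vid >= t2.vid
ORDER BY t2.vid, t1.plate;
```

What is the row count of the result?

43

FULL OUTER JOIN keeps every row from both sides; unmatched rows get NULL for the other side's columns.
Matching on t1.vid >= t2.vid. A NULL in a compared column never satisfies the condition.
- t1 (vid=6) pairs with 4 row(s) of t2.
- t1 (vid=6) pairs with 4 row(s) of t2.
- t1 (vid=4) pairs with 2 row(s) of t2.
- t1 (vid=NULL) has no partner → padded with NULL.
- t1 (vid=8) pairs with 7 row(s) of t2.
- t1 (vid=7) pairs with 6 row(s) of t2.
- t1 (vid=7) pairs with 6 row(s) of t2.
- t1 (vid=7) pairs with 6 row(s) of t2.
- t1 (vid=7) pairs with 6 row(s) of t2.
- 1 row(s) from t2 found no t1 partner → padded with NULL.
Total: 41 matched + 2 padded = 43 rows.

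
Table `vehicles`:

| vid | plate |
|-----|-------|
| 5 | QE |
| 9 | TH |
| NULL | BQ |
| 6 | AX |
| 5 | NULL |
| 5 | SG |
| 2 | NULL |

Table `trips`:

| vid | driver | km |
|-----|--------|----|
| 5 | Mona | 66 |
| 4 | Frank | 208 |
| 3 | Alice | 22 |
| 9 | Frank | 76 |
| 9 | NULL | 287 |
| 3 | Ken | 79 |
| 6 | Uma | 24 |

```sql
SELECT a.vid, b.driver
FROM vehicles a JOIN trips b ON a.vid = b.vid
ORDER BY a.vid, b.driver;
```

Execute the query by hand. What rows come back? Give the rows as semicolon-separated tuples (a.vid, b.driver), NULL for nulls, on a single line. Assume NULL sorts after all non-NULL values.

INNER JOIN keeps only pairs where the ON condition holds.
Matching on a.vid = b.vid. A NULL in a compared column never satisfies the condition.
- vid=5: 1 matching b row(s), so 1 row(s) emitted.
- vid=9: 2 matching b row(s), so 2 row(s) emitted.
- vid=NULL: no matching b row, dropped.
- vid=6: 1 matching b row(s), so 1 row(s) emitted.
- vid=5: 1 matching b row(s), so 1 row(s) emitted.
- vid=5: 1 matching b row(s), so 1 row(s) emitted.
- vid=2: no matching b row, dropped.
After projecting and ordering:
a.vid | b.driver
5 | Mona
5 | Mona
5 | Mona
6 | Uma
9 | Frank
9 | NULL

(5, Mona); (5, Mona); (5, Mona); (6, Uma); (9, Frank); (9, NULL)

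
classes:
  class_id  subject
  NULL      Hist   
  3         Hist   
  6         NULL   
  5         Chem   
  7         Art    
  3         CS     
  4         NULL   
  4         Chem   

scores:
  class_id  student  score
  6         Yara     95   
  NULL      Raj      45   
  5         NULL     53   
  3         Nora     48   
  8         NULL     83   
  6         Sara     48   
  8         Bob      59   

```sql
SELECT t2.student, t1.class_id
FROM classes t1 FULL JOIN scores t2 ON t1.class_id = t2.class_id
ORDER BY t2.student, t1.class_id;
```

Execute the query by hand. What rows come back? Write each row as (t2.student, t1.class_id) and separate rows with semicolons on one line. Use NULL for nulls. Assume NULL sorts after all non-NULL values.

(Bob, NULL); (Nora, 3); (Nora, 3); (Raj, NULL); (Sara, 6); (Yara, 6); (NULL, 4); (NULL, 4); (NULL, 5); (NULL, 7); (NULL, NULL); (NULL, NULL)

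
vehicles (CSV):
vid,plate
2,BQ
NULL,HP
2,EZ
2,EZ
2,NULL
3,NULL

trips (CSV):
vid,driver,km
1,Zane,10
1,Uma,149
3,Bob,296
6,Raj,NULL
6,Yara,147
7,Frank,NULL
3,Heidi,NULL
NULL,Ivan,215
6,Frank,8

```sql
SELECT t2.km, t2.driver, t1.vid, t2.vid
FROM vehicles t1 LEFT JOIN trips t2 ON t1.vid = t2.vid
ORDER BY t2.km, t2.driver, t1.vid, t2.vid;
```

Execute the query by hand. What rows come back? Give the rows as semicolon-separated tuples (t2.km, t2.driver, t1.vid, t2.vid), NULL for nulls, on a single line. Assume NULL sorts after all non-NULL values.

(296, Bob, 3, 3); (NULL, Heidi, 3, 3); (NULL, NULL, 2, NULL); (NULL, NULL, 2, NULL); (NULL, NULL, 2, NULL); (NULL, NULL, 2, NULL); (NULL, NULL, NULL, NULL)

LEFT JOIN keeps every row from `vehicles`; unmatched rows get NULL for `trips`'s columns.
Matching on t1.vid = t2.vid. A NULL in a compared column never satisfies the condition.
- t1[0] vid=2 → no match; kept with NULLs on the t2 side.
- t1[1] vid=NULL → no match; kept with NULLs on the t2 side.
- t1[2] vid=2 → no match; kept with NULLs on the t2 side.
- t1[3] vid=2 → no match; kept with NULLs on the t2 side.
- t1[4] vid=2 → no match; kept with NULLs on the t2 side.
- t1[5] vid=3 → 2 match(es) in t2 → 2 row(s).
After projecting and ordering:
t2.km | t2.driver | t1.vid | t2.vid
296 | Bob | 3 | 3
NULL | Heidi | 3 | 3
NULL | NULL | 2 | NULL
NULL | NULL | 2 | NULL
NULL | NULL | 2 | NULL
NULL | NULL | 2 | NULL
NULL | NULL | NULL | NULL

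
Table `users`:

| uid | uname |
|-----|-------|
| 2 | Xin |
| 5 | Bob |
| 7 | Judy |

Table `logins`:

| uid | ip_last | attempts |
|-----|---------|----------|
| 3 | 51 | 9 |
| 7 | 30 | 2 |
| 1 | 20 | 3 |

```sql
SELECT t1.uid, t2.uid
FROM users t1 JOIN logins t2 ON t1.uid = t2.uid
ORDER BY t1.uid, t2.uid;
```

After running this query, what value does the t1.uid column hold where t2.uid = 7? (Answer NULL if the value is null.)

INNER JOIN keeps only pairs where the ON condition holds.
Matching on t1.uid = t2.uid.
- t1[0] uid=2 → no match; dropped.
- t1[1] uid=5 → no match; dropped.
- t1[2] uid=7 → 1 match(es) in t2 → 1 row(s).

7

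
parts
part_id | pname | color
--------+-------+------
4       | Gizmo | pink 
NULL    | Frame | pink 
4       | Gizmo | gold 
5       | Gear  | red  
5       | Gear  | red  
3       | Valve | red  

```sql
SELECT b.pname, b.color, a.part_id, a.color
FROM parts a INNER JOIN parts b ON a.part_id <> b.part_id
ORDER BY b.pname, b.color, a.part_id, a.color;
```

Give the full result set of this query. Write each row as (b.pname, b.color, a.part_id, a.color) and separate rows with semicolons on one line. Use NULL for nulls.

(Gear, red, 3, red); (Gear, red, 3, red); (Gear, red, 4, gold); (Gear, red, 4, gold); (Gear, red, 4, pink); (Gear, red, 4, pink); (Gizmo, gold, 3, red); (Gizmo, gold, 5, red); (Gizmo, gold, 5, red); (Gizmo, pink, 3, red); (Gizmo, pink, 5, red); (Gizmo, pink, 5, red); (Valve, red, 4, gold); (Valve, red, 4, pink); (Valve, red, 5, red); (Valve, red, 5, red)

INNER JOIN keeps only pairs where the ON condition holds.
Matching on a.part_id <> b.part_id. A NULL in a compared column never satisfies the condition.
- a (part_id=4) pairs with 3 row(s) of b.
- a (part_id=NULL) has no partner → excluded.
- a (part_id=4) pairs with 3 row(s) of b.
- a (part_id=5) pairs with 3 row(s) of b.
- a (part_id=5) pairs with 3 row(s) of b.
- a (part_id=3) pairs with 4 row(s) of b.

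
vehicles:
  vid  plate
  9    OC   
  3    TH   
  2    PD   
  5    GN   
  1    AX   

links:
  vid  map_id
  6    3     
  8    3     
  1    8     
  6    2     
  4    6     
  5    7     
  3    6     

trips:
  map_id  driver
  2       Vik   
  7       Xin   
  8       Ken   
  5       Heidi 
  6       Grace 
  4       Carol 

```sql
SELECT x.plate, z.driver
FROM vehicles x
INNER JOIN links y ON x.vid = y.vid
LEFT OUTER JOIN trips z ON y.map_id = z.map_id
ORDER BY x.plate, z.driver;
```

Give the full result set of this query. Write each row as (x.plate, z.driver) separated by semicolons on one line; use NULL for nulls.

(AX, Ken); (GN, Xin); (TH, Grace)

Evaluate left to right. First `vehicles x INNER JOIN links y` on vid: 3 row(s).
Then LEFT JOIN `trips z` on map_id: each of those 3 rows is kept; rows whose y.map_id has no match in z get NULL for z's columns.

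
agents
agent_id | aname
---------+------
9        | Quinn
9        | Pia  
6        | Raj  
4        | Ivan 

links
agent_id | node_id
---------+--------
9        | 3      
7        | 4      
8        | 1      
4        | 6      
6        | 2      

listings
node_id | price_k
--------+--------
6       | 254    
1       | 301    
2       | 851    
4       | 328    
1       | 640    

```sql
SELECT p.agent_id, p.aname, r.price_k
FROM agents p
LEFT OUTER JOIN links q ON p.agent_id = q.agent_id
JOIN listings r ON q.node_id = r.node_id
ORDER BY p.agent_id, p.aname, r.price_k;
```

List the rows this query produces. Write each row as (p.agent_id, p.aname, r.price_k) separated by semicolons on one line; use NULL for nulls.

(4, Ivan, 254); (6, Raj, 851)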